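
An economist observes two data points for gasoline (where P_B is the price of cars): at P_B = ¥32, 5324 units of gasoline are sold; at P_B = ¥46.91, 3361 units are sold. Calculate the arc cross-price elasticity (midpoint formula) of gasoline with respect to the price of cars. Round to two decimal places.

-1.20

ΔQ_A = 3361 − 5324 = -1963; ΔP_B = 46.91 − 32 = 14.91.
Midpoints: Q̄_A = 4342.5, P̄_B = 39.45.
ε = (ΔQ_A/Q̄_A)/(ΔP_B/P̄_B) = (-1963/4342.5)/(14.91/39.45) ≈ -1.20.
ε < 0: gasoline and cars are complements.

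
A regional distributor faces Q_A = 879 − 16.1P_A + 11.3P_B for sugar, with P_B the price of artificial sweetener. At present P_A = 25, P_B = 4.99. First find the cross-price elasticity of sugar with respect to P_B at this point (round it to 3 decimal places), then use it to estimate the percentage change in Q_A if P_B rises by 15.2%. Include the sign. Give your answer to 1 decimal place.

1.6%

At P_A = 25, P_B = 4.99: Q_A = 532.887.
∂Q_A/∂P_B = 11.3.
ε = (∂Q_A/∂P_B)(P_B/Q_A) = 11.3000 × 4.99/532.887 ≈ 0.106.
%ΔQ_A ≈ ε × %ΔP_B = 0.106 × (15.2%) = 1.6%.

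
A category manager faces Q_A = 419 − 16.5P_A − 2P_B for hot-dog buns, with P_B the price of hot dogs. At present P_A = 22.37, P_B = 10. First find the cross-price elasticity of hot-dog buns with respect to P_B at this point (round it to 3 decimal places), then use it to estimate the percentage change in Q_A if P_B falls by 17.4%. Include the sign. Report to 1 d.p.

11.6%

At P_A = 22.37, P_B = 10: Q_A = 29.895.
∂Q_A/∂P_B = -2.
ε = (∂Q_A/∂P_B)(P_B/Q_A) = -2.0000 × 10/29.895 ≈ -0.669.
%ΔQ_A ≈ ε × %ΔP_B = -0.669 × (-17.4%) = 11.6%.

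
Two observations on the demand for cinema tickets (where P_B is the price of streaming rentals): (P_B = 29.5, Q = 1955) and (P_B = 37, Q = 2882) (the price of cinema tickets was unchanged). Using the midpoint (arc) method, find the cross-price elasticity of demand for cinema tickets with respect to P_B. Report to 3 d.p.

1.699

ΔQ_A = 2882 − 1955 = 927; ΔP_B = 37 − 29.5 = 7.5.
Midpoints: Q̄_A = 2418.5, P̄_B = 33.25.
ε = (ΔQ_A/Q̄_A)/(ΔP_B/P̄_B) = (927/2418.5)/(7.5/33.25) ≈ 1.699.
ε > 0: cinema tickets and streaming rentals are substitutes.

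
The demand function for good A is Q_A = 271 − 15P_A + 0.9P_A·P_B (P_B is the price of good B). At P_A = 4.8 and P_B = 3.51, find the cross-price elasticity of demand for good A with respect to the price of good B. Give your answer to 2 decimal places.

At P_A = 4.8 and P_B = 3.51: Q_A = 214.163.
∂Q_A/∂P_B = 0.9P_A = 0.9(4.8) = 4.3200.
ε = (∂Q_A/∂P_B)(P_B/Q_A) = 4.3200 × (3.51/214.163) ≈ 0.07.

0.07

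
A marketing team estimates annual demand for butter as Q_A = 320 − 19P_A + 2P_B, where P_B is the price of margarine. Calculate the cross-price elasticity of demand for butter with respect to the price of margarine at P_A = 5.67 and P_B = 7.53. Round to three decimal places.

0.066

At P_A = 5.67 and P_B = 7.53: Q_A = 227.33.
∂Q_A/∂P_B = 2.
ε = (∂Q_A/∂P_B)(P_B/Q_A) = 2 × (7.53/227.33) ≈ 0.066.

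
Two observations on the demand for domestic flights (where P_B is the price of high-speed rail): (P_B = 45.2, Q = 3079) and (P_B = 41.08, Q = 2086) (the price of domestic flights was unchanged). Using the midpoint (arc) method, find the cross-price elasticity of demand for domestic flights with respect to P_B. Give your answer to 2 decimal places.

ΔQ_A = 2086 − 3079 = -993; ΔP_B = 41.08 − 45.2 = -4.12.
Midpoints: Q̄_A = 2582.5, P̄_B = 43.14.
ε = (ΔQ_A/Q̄_A)/(ΔP_B/P̄_B) = (-993/2582.5)/(-4.12/43.14) ≈ 4.03.

4.03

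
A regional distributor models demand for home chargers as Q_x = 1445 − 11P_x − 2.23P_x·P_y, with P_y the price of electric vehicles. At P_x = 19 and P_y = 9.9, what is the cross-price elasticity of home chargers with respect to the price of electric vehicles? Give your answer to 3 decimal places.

-0.514

At P_x = 19 and P_y = 9.9: Q_x = 816.537.
∂Q_x/∂P_y = -2.23P_x = -2.23(19) = -42.3700.
ε = (∂Q_x/∂P_y)(P_y/Q_x) = -42.3700 × (9.9/816.537) ≈ -0.514.
ε < 0: complements.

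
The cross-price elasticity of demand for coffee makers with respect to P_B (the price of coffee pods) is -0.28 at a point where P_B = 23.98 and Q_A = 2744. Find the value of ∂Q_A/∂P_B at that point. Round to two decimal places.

-32.04

ε = (∂Q_A/∂P_B)·(P_B/Q_A) ⇒ ∂Q_A/∂P_B = ε·Q_A/P_B = -0.28 × 2744/23.98 ≈ -32.04.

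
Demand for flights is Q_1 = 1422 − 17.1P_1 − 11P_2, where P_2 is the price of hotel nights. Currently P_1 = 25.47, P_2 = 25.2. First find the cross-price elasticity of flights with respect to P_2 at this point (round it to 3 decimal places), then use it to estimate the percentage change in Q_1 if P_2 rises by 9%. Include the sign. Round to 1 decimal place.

-3.5%

At P_1 = 25.47, P_2 = 25.2: Q_1 = 709.263.
∂Q_1/∂P_2 = -11.
ε = (∂Q_1/∂P_2)(P_2/Q_1) = -11.0000 × 25.2/709.263 ≈ -0.391.
%ΔQ_1 ≈ ε × %ΔP_2 = -0.391 × (9%) = -3.5%.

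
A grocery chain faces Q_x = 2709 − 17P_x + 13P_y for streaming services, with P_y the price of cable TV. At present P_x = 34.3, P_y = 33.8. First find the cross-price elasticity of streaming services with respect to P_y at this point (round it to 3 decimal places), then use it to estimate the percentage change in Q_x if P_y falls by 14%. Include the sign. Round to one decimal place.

At P_x = 34.3, P_y = 33.8: Q_x = 2565.3.
∂Q_x/∂P_y = 13.
ε = (∂Q_x/∂P_y)(P_y/Q_x) = 13.0000 × 33.8/2565.3 ≈ 0.171.
%ΔQ_x ≈ ε × %ΔP_y = 0.171 × (-14%) = -2.4%.

-2.4%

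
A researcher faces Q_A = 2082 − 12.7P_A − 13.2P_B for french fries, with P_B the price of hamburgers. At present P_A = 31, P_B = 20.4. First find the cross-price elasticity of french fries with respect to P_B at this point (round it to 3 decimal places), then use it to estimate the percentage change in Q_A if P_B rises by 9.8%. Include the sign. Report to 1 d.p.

-1.9%

At P_A = 31, P_B = 20.4: Q_A = 1419.02.
∂Q_A/∂P_B = -13.2.
ε = (∂Q_A/∂P_B)(P_B/Q_A) = -13.2000 × 20.4/1419.02 ≈ -0.190.
%ΔQ_A ≈ ε × %ΔP_B = -0.190 × (9.8%) = -1.9%.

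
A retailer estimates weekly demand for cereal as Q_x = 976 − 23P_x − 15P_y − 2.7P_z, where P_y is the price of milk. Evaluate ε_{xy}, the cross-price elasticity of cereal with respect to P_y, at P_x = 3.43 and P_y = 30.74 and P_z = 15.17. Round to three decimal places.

-1.167

At P_x = 3.43 and P_y = 30.74 and P_z = 15.17: Q_x = 395.051.
∂Q_x/∂P_y = -15.
ε = (∂Q_x/∂P_y)(P_y/Q_x) = -15 × (30.74/395.051) ≈ -1.167.
Since ε < 0, cereal and milk are complements.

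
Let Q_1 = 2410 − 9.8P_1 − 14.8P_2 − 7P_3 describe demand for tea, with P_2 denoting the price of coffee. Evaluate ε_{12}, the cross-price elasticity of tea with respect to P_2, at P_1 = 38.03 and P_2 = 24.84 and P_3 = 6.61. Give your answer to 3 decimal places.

-0.226

At P_1 = 38.03 and P_2 = 24.84 and P_3 = 6.61: Q_1 = 1623.404.
∂Q_1/∂P_2 = -14.8.
ε = (∂Q_1/∂P_2)(P_2/Q_1) = -14.8 × (24.84/1623.404) ≈ -0.226.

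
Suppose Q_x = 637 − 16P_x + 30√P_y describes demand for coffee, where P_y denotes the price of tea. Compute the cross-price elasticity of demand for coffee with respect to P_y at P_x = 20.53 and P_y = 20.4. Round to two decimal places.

At P_x = 20.53 and P_y = 20.4: Q_x = 444.019.
∂Q_x/∂P_y = 30/(2√P_y) = 30/(2√20.4) = 3.3211.
ε = (∂Q_x/∂P_y)(P_y/Q_x) = 3.3211 × (20.4/444.019) ≈ 0.15.
ε > 0: substitutes.

0.15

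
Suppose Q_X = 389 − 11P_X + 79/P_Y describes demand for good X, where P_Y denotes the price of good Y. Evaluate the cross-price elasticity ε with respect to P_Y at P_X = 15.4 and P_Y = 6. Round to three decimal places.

At P_X = 15.4 and P_Y = 6: Q_X = 232.767.
∂Q_X/∂P_Y = −79/P_Y² = -2.1944.
ε = (∂Q_X/∂P_Y)(P_Y/Q_X) = -2.1944 × (6/232.767) ≈ -0.057.

-0.057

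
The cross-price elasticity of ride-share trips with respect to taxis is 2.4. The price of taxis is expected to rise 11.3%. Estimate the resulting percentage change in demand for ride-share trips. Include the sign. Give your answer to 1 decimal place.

%ΔQ ≈ ε × %ΔP of taxis = 2.4 × (11.3%) = 27.1%.

27.1%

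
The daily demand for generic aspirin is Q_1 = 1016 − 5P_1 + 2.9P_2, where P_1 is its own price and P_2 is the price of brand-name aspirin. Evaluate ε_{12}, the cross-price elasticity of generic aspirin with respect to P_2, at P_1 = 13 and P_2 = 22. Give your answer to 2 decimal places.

0.06

At P_1 = 13 and P_2 = 22: Q_1 = 1014.8.
∂Q_1/∂P_2 = 2.9.
ε = (∂Q_1/∂P_2)(P_2/Q_1) = 2.9 × (22/1014.8) ≈ 0.06.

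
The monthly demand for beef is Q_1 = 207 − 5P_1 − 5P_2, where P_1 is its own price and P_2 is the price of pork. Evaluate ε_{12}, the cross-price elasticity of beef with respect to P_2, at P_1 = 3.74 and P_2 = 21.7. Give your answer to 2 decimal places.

At P_1 = 3.74 and P_2 = 21.7: Q_1 = 79.8.
∂Q_1/∂P_2 = -5.
ε = (∂Q_1/∂P_2)(P_2/Q_1) = -5 × (21.7/79.8) ≈ -1.36.

-1.36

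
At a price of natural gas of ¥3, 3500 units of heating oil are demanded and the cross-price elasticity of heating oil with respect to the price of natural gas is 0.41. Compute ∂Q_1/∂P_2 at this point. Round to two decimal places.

478.33

ε = (∂Q_1/∂P_2)·(P_2/Q_1) ⇒ ∂Q_1/∂P_2 = ε·Q_1/P_2 = 0.41 × 3500/3 ≈ 478.33.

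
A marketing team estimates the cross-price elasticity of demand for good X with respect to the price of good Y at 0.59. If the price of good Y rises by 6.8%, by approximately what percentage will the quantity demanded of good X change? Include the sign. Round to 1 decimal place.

4.0%

%ΔQ ≈ ε × %ΔP of good Y = 0.59 × (6.8%) = 4.0%.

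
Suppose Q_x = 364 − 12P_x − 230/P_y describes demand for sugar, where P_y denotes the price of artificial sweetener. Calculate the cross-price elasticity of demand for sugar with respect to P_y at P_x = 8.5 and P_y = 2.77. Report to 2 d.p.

At P_x = 8.5 and P_y = 2.77: Q_x = 178.968.
∂Q_x/∂P_y = 230/P_y² = 29.9756.
ε = (∂Q_x/∂P_y)(P_y/Q_x) = 29.9756 × (2.77/178.968) ≈ 0.46.
ε > 0: substitutes.

0.46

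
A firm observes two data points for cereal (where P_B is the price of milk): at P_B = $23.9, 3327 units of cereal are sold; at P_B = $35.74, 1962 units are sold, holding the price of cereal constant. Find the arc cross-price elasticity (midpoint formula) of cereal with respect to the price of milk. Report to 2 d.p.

ΔQ_A = 1962 − 3327 = -1365; ΔP_B = 35.74 − 23.9 = 11.84.
Midpoints: Q̄_A = 2644.5, P̄_B = 29.82.
ε = (ΔQ_A/Q̄_A)/(ΔP_B/P̄_B) = (-1365/2644.5)/(11.84/29.82) ≈ -1.30.
ε < 0: cereal and milk are complements.

-1.30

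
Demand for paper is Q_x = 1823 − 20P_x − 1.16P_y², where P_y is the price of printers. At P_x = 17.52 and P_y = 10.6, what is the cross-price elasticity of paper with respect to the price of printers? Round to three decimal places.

At P_x = 17.52 and P_y = 10.6: Q_x = 1342.262.
∂Q_x/∂P_y = -2.32P_y = -2.32(10.6) = -24.5920.
ε = (∂Q_x/∂P_y)(P_y/Q_x) = -24.5920 × (10.6/1342.262) ≈ -0.194.

-0.194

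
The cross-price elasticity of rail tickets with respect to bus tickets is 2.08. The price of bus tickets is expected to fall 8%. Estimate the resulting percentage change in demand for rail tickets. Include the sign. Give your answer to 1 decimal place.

%ΔQ ≈ ε × %ΔP of bus tickets = 2.08 × (-8%) = -16.6%.

-16.6%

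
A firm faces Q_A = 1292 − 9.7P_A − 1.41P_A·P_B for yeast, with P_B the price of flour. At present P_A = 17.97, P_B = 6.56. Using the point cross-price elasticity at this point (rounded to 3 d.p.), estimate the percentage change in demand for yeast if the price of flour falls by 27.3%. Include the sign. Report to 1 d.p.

4.8%

At P_A = 17.97, P_B = 6.56: Q_A = 951.476.
∂Q_A/∂P_B = -1.41P_A = -25.3377.
ε = (∂Q_A/∂P_B)(P_B/Q_A) = -25.3377 × 6.56/951.476 ≈ -0.175.
%ΔQ_A ≈ ε × %ΔP_B = -0.175 × (-27.3%) = 4.8%.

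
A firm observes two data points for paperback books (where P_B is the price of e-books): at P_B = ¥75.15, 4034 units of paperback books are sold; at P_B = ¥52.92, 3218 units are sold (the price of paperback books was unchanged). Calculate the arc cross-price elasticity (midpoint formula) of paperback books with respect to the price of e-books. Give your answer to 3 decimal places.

0.648

ΔQ_A = 3218 − 4034 = -816; ΔP_B = 52.92 − 75.15 = -22.23.
Midpoints: Q̄_A = 3626.0, P̄_B = 64.03.
ε = (ΔQ_A/Q̄_A)/(ΔP_B/P̄_B) = (-816/3626.0)/(-22.23/64.03) ≈ 0.648.
ε > 0: paperback books and e-books are substitutes.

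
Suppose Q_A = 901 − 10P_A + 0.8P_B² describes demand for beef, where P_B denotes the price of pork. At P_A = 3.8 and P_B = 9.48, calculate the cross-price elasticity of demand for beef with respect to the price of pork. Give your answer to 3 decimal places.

0.154

At P_A = 3.8 and P_B = 9.48: Q_A = 934.896.
∂Q_A/∂P_B = 1.6P_B = 1.6(9.48) = 15.1680.
ε = (∂Q_A/∂P_B)(P_B/Q_A) = 15.1680 × (9.48/934.896) ≈ 0.154.
ε > 0: substitutes.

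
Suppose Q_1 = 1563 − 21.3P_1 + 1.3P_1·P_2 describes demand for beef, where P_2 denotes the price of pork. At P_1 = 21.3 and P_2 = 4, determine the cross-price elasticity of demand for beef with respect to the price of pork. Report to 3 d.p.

At P_1 = 21.3 and P_2 = 4: Q_1 = 1220.07.
∂Q_1/∂P_2 = 1.3P_1 = 1.3(21.3) = 27.6900.
ε = (∂Q_1/∂P_2)(P_2/Q_1) = 27.6900 × (4/1220.07) ≈ 0.091.

0.091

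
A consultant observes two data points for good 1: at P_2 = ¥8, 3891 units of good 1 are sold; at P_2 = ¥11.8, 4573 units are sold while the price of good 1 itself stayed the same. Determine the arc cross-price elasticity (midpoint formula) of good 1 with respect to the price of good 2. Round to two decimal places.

0.42

ΔQ_1 = 4573 − 3891 = 682; ΔP_2 = 11.8 − 8 = 3.8.
Midpoints: Q̄_1 = 4232.0, P̄_2 = 9.90.
ε = (ΔQ_1/Q̄_1)/(ΔP_2/P̄_2) = (682/4232.0)/(3.8/9.90) ≈ 0.42.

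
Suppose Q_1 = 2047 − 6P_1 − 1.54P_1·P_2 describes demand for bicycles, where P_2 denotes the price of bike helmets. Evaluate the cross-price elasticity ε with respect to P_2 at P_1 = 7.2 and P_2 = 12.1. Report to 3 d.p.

At P_1 = 7.2 and P_2 = 12.1: Q_1 = 1869.635.
∂Q_1/∂P_2 = -1.54P_1 = -1.54(7.2) = -11.0880.
ε = (∂Q_1/∂P_2)(P_2/Q_1) = -11.0880 × (12.1/1869.635) ≈ -0.072.
ε < 0: complements.

-0.072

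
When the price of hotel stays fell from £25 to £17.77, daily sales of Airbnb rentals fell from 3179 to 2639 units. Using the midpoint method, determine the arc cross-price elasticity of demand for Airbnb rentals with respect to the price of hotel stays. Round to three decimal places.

0.549

ΔQ_A = 2639 − 3179 = -540; ΔP_B = 17.77 − 25 = -7.23.
Midpoints: Q̄_A = 2909.0, P̄_B = 21.38.
ε = (ΔQ_A/Q̄_A)/(ΔP_B/P̄_B) = (-540/2909.0)/(-7.23/21.38) ≈ 0.549.
ε > 0: Airbnb rentals and hotel stays are substitutes.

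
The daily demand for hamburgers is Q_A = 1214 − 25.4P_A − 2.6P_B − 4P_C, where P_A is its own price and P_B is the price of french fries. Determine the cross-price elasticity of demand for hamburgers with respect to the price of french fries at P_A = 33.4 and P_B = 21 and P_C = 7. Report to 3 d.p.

At P_A = 33.4 and P_B = 21 and P_C = 7: Q_A = 283.04.
∂Q_A/∂P_B = -2.6.
ε = (∂Q_A/∂P_B)(P_B/Q_A) = -2.6 × (21/283.04) ≈ -0.193.
Since ε < 0, hamburgers and french fries are complements.

-0.193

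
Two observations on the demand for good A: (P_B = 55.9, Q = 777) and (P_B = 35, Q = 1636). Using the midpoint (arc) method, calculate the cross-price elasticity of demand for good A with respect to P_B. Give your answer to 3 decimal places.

-1.548

ΔQ_A = 1636 − 777 = 859; ΔP_B = 35 − 55.9 = -20.9.
Midpoints: Q̄_A = 1206.5, P̄_B = 45.45.
ε = (ΔQ_A/Q̄_A)/(ΔP_B/P̄_B) = (859/1206.5)/(-20.9/45.45) ≈ -1.548.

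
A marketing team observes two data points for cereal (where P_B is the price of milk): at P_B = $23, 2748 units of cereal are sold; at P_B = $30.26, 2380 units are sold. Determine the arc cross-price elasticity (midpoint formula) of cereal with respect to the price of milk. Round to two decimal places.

ΔQ_A = 2380 − 2748 = -368; ΔP_B = 30.26 − 23 = 7.26.
Midpoints: Q̄_A = 2564.0, P̄_B = 26.63.
ε = (ΔQ_A/Q̄_A)/(ΔP_B/P̄_B) = (-368/2564.0)/(7.26/26.63) ≈ -0.53.

-0.53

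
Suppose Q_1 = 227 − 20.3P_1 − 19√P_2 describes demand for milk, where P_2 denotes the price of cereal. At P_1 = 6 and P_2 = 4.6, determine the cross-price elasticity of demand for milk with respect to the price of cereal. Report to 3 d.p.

-0.316

At P_1 = 6 and P_2 = 4.6: Q_1 = 64.450.
∂Q_1/∂P_2 = -19/(2√P_2) = -19/(2√4.6) = -4.4294.
ε = (∂Q_1/∂P_2)(P_2/Q_1) = -4.4294 × (4.6/64.450) ≈ -0.316.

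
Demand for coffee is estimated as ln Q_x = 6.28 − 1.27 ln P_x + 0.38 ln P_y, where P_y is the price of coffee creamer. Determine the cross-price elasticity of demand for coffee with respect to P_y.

0.38

In a log-linear (constant-elasticity) demand function, the coefficient on ln P_y is the cross-price elasticity.
ε = 0.38. Positive, so coffee and coffee creamer are substitutes.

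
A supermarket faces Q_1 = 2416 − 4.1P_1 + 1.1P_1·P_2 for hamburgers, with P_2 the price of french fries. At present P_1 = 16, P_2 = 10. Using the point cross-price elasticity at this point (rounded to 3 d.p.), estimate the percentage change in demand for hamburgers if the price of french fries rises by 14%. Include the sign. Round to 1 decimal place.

1.0%

At P_1 = 16, P_2 = 10: Q_1 = 2526.4.
∂Q_1/∂P_2 = 1.1P_1 = 17.6000.
ε = (∂Q_1/∂P_2)(P_2/Q_1) = 17.6000 × 10/2526.4 ≈ 0.070.
%ΔQ_1 ≈ ε × %ΔP_2 = 0.070 × (14%) = 1.0%.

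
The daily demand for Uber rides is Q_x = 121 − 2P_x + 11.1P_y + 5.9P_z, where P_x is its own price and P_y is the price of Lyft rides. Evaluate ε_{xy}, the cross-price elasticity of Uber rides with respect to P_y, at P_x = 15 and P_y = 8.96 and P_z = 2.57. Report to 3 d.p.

At P_x = 15 and P_y = 8.96 and P_z = 2.57: Q_x = 205.619.
∂Q_x/∂P_y = 11.1.
ε = (∂Q_x/∂P_y)(P_y/Q_x) = 11.1 × (8.96/205.619) ≈ 0.484.

0.484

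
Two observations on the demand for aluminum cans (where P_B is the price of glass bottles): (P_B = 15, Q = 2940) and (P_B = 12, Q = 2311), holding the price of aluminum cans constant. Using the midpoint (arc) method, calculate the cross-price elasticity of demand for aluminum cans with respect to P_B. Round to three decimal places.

ΔQ_A = 2311 − 2940 = -629; ΔP_B = 12 − 15 = -3.
Midpoints: Q̄_A = 2625.5, P̄_B = 13.50.
ε = (ΔQ_A/Q̄_A)/(ΔP_B/P̄_B) = (-629/2625.5)/(-3/13.50) ≈ 1.078.

1.078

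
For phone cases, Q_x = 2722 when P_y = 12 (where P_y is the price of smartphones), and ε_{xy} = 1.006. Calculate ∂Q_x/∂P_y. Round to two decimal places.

228.19

ε = (∂Q_x/∂P_y)·(P_y/Q_x) ⇒ ∂Q_x/∂P_y = ε·Q_x/P_y = 1.006 × 2722/12 ≈ 228.19.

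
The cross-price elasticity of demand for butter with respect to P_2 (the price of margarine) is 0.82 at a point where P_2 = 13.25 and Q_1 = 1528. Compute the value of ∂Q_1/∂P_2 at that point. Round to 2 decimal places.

94.56

ε = (∂Q_1/∂P_2)·(P_2/Q_1) ⇒ ∂Q_1/∂P_2 = ε·Q_1/P_2 = 0.82 × 1528/13.25 ≈ 94.56.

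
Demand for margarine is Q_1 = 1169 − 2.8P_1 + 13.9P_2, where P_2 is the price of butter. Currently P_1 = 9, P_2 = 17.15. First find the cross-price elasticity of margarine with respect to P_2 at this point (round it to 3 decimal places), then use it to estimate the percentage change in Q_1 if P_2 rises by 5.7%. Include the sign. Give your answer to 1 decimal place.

At P_1 = 9, P_2 = 17.15: Q_1 = 1382.185.
∂Q_1/∂P_2 = 13.9.
ε = (∂Q_1/∂P_2)(P_2/Q_1) = 13.9000 × 17.15/1382.185 ≈ 0.172.
%ΔQ_1 ≈ ε × %ΔP_2 = 0.172 × (5.7%) = 1.0%.

1.0%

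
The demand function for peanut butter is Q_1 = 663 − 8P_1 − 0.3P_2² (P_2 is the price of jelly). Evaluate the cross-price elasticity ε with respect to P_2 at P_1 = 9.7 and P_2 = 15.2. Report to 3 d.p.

-0.269

At P_1 = 9.7 and P_2 = 15.2: Q_1 = 516.088.
∂Q_1/∂P_2 = -0.6P_2 = -0.6(15.2) = -9.1200.
ε = (∂Q_1/∂P_2)(P_2/Q_1) = -9.1200 × (15.2/516.088) ≈ -0.269.
ε < 0: complements.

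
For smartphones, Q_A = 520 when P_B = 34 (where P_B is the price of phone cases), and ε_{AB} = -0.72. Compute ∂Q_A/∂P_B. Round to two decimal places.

ε = (∂Q_A/∂P_B)·(P_B/Q_A) ⇒ ∂Q_A/∂P_B = ε·Q_A/P_B = -0.72 × 520/34 ≈ -11.01.

-11.01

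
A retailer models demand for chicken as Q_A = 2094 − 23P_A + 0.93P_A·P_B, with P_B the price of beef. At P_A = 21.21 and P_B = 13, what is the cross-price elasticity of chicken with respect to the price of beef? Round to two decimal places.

0.14

At P_A = 21.21 and P_B = 13: Q_A = 1862.599.
∂Q_A/∂P_B = 0.93P_A = 0.93(21.21) = 19.7253.
ε = (∂Q_A/∂P_B)(P_B/Q_A) = 19.7253 × (13/1862.599) ≈ 0.14.
ε > 0: substitutes.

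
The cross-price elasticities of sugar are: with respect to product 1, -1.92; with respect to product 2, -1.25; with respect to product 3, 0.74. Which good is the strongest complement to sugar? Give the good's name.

product 1

Complements have ε < 0. The most negative value is -1.92 (product 1).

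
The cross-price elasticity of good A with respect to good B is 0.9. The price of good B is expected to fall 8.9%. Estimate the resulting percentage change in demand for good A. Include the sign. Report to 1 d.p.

%ΔQ ≈ ε × %ΔP of good B = 0.9 × (-8.9%) = -8.0%.
Demand for good A falls by about 8.0%.

-8.0%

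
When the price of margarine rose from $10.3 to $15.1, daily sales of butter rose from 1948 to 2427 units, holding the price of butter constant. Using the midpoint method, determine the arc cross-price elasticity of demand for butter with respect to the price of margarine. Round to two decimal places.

0.58

ΔQ_A = 2427 − 1948 = 479; ΔP_B = 15.1 − 10.3 = 4.8.
Midpoints: Q̄_A = 2187.5, P̄_B = 12.70.
ε = (ΔQ_A/Q̄_A)/(ΔP_B/P̄_B) = (479/2187.5)/(4.8/12.70) ≈ 0.58.
ε > 0: butter and margarine are substitutes.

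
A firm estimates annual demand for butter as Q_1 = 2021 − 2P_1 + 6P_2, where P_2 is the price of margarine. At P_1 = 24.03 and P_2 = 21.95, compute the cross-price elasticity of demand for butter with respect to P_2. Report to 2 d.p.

At P_1 = 24.03 and P_2 = 21.95: Q_1 = 2104.64.
∂Q_1/∂P_2 = 6.
ε = (∂Q_1/∂P_2)(P_2/Q_1) = 6 × (21.95/2104.64) ≈ 0.06.
Since ε > 0, butter and margarine are substitutes.

0.06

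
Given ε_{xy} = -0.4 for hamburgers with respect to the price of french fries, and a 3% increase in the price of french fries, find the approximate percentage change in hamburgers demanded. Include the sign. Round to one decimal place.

-1.2%

%ΔQ ≈ ε × %ΔP of french fries = -0.4 × (3%) = -1.2%.
Demand for hamburgers falls by about 1.2%.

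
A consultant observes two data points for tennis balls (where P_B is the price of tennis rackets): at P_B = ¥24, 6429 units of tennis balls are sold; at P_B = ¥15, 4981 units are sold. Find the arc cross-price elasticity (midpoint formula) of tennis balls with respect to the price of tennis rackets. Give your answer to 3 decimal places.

0.550

ΔQ_A = 4981 − 6429 = -1448; ΔP_B = 15 − 24 = -9.
Midpoints: Q̄_A = 5705.0, P̄_B = 19.50.
ε = (ΔQ_A/Q̄_A)/(ΔP_B/P̄_B) = (-1448/5705.0)/(-9/19.50) ≈ 0.550.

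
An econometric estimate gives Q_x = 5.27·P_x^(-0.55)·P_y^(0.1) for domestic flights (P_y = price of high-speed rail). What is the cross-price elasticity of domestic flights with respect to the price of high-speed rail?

0.10

In a log-linear (constant-elasticity) demand function, the coefficient on the exponent of P_y is the cross-price elasticity.
ε = 0.10. Positive, so domestic flights and high-speed rail are substitutes.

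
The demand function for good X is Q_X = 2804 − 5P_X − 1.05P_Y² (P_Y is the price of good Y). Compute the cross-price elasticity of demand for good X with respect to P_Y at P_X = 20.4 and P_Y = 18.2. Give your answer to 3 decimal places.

-0.295

At P_X = 20.4 and P_Y = 18.2: Q_X = 2354.198.
∂Q_X/∂P_Y = -2.1P_Y = -2.1(18.2) = -38.2200.
ε = (∂Q_X/∂P_Y)(P_Y/Q_X) = -38.2200 × (18.2/2354.198) ≈ -0.295.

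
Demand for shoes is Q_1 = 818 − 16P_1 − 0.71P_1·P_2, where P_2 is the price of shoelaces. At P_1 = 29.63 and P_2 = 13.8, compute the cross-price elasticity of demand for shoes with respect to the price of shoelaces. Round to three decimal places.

-5.416

At P_1 = 29.63 and P_2 = 13.8: Q_1 = 53.605.
∂Q_1/∂P_2 = -0.71P_1 = -0.71(29.63) = -21.0373.
ε = (∂Q_1/∂P_2)(P_2/Q_1) = -21.0373 × (13.8/53.605) ≈ -5.416.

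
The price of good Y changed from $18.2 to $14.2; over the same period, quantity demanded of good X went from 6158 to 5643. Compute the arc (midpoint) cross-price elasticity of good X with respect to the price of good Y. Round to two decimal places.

0.35

ΔQ_X = 5643 − 6158 = -515; ΔP_Y = 14.2 − 18.2 = -4.
Midpoints: Q̄_X = 5900.5, P̄_Y = 16.20.
ε = (ΔQ_X/Q̄_X)/(ΔP_Y/P̄_Y) = (-515/5900.5)/(-4/16.20) ≈ 0.35.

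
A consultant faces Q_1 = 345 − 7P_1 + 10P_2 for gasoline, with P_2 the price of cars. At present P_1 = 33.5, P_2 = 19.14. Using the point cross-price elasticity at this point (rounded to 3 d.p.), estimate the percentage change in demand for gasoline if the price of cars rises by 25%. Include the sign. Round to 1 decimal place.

15.9%

At P_1 = 33.5, P_2 = 19.14: Q_1 = 301.9.
∂Q_1/∂P_2 = 10.
ε = (∂Q_1/∂P_2)(P_2/Q_1) = 10.0000 × 19.14/301.9 ≈ 0.634.
%ΔQ_1 ≈ ε × %ΔP_2 = 0.634 × (25%) = 15.9%.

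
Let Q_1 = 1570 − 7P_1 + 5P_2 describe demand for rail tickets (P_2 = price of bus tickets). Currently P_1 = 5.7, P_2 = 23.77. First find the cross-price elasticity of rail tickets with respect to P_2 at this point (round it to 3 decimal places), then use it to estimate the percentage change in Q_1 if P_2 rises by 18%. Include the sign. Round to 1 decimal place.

At P_1 = 5.7, P_2 = 23.77: Q_1 = 1648.95.
∂Q_1/∂P_2 = 5.
ε = (∂Q_1/∂P_2)(P_2/Q_1) = 5.0000 × 23.77/1648.95 ≈ 0.072.
%ΔQ_1 ≈ ε × %ΔP_2 = 0.072 × (18%) = 1.3%.

1.3%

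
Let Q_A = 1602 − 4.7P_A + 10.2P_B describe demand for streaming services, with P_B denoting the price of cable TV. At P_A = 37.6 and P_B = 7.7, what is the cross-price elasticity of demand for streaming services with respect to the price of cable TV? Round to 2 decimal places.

0.05

At P_A = 37.6 and P_B = 7.7: Q_A = 1503.82.
∂Q_A/∂P_B = 10.2.
ε = (∂Q_A/∂P_B)(P_B/Q_A) = 10.2 × (7.7/1503.82) ≈ 0.05.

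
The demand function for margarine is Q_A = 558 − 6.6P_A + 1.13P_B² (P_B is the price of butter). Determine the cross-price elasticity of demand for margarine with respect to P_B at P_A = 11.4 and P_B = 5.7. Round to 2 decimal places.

At P_A = 11.4 and P_B = 5.7: Q_A = 519.474.
∂Q_A/∂P_B = 2.26P_B = 2.26(5.7) = 12.8820.
ε = (∂Q_A/∂P_B)(P_B/Q_A) = 12.8820 × (5.7/519.474) ≈ 0.14.

0.14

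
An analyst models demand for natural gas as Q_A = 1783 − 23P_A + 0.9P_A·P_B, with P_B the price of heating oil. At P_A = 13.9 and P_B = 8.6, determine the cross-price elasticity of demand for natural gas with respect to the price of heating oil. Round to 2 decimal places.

0.07

At P_A = 13.9 and P_B = 8.6: Q_A = 1570.886.
∂Q_A/∂P_B = 0.9P_A = 0.9(13.9) = 12.5100.
ε = (∂Q_A/∂P_B)(P_B/Q_A) = 12.5100 × (8.6/1570.886) ≈ 0.07.
ε > 0: substitutes.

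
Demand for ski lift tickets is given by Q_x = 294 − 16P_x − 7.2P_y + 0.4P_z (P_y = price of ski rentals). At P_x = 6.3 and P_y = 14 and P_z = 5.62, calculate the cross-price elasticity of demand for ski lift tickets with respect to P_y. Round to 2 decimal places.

-1.06

At P_x = 6.3 and P_y = 14 and P_z = 5.62: Q_x = 94.648.
∂Q_x/∂P_y = -7.2.
ε = (∂Q_x/∂P_y)(P_y/Q_x) = -7.2 × (14/94.648) ≈ -1.06.
Since ε < 0, ski lift tickets and ski rentals are complements.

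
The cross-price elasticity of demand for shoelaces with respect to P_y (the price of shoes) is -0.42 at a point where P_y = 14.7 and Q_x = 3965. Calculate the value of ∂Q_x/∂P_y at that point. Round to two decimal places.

ε = (∂Q_x/∂P_y)·(P_y/Q_x) ⇒ ∂Q_x/∂P_y = ε·Q_x/P_y = -0.42 × 3965/14.7 ≈ -113.29.

-113.29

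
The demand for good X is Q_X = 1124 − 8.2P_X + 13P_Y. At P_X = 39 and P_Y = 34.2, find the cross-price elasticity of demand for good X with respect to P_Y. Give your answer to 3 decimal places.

At P_X = 39 and P_Y = 34.2: Q_X = 1248.8.
∂Q_X/∂P_Y = 13.
ε = (∂Q_X/∂P_Y)(P_Y/Q_X) = 13 × (34.2/1248.8) ≈ 0.356.

0.356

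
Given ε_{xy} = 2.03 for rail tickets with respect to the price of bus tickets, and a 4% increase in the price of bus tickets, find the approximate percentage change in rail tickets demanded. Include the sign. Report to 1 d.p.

%ΔQ ≈ ε × %ΔP of bus tickets = 2.03 × (4%) = 8.1%.
Demand for rail tickets rises by about 8.1%.

8.1%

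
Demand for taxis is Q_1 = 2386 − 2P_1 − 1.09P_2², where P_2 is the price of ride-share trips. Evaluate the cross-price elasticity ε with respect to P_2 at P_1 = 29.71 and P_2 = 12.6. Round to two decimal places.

-0.16

At P_1 = 29.71 and P_2 = 12.6: Q_1 = 2153.532.
∂Q_1/∂P_2 = -2.18P_2 = -2.18(12.6) = -27.4680.
ε = (∂Q_1/∂P_2)(P_2/Q_1) = -27.4680 × (12.6/2153.532) ≈ -0.16.
ε < 0: complements.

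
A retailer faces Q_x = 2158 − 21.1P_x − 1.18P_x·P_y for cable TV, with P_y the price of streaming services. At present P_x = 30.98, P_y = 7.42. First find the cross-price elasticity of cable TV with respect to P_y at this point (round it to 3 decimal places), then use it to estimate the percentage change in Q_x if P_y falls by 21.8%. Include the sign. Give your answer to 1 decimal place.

At P_x = 30.98, P_y = 7.42: Q_x = 1233.074.
∂Q_x/∂P_y = -1.18P_x = -36.5564.
ε = (∂Q_x/∂P_y)(P_y/Q_x) = -36.5564 × 7.42/1233.074 ≈ -0.220.
%ΔQ_x ≈ ε × %ΔP_y = -0.220 × (-21.8%) = 4.8%.

4.8%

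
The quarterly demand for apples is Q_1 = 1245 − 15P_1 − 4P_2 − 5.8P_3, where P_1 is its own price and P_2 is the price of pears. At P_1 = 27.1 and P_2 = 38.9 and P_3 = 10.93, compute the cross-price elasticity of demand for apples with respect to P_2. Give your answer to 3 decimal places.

-0.251

At P_1 = 27.1 and P_2 = 38.9 and P_3 = 10.93: Q_1 = 619.506.
∂Q_1/∂P_2 = -4.
ε = (∂Q_1/∂P_2)(P_2/Q_1) = -4 × (38.9/619.506) ≈ -0.251.
Since ε < 0, apples and pears are complements.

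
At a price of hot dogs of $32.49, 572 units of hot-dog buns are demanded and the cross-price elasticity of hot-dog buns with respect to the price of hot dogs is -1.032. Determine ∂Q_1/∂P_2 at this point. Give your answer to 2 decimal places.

-18.17

ε = (∂Q_1/∂P_2)·(P_2/Q_1) ⇒ ∂Q_1/∂P_2 = ε·Q_1/P_2 = -1.032 × 572/32.49 ≈ -18.17.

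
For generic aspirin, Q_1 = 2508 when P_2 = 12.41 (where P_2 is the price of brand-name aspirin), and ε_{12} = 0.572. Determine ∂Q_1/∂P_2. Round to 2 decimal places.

ε = (∂Q_1/∂P_2)·(P_2/Q_1) ⇒ ∂Q_1/∂P_2 = ε·Q_1/P_2 = 0.572 × 2508/12.41 ≈ 115.60.

115.60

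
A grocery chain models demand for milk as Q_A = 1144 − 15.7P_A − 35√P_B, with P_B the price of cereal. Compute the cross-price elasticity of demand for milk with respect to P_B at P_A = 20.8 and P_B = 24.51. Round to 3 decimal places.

At P_A = 20.8 and P_B = 24.51: Q_A = 644.163.
∂Q_A/∂P_B = -35/(2√P_B) = -35/(2√24.51) = -3.5348.
ε = (∂Q_A/∂P_B)(P_B/Q_A) = -3.5348 × (24.51/644.163) ≈ -0.134.

-0.134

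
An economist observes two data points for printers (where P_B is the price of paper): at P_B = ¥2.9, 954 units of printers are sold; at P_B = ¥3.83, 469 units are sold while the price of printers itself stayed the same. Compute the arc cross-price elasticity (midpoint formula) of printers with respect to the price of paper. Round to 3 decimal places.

-2.466

ΔQ_A = 469 − 954 = -485; ΔP_B = 3.83 − 2.9 = 0.93.
Midpoints: Q̄_A = 711.5, P̄_B = 3.37.
ε = (ΔQ_A/Q̄_A)/(ΔP_B/P̄_B) = (-485/711.5)/(0.93/3.37) ≈ -2.466.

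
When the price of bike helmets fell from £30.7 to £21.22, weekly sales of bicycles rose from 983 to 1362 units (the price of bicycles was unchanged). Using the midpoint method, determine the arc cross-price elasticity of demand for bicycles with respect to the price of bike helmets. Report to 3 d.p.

ΔQ_A = 1362 − 983 = 379; ΔP_B = 21.22 − 30.7 = -9.48.
Midpoints: Q̄_A = 1172.5, P̄_B = 25.96.
ε = (ΔQ_A/Q̄_A)/(ΔP_B/P̄_B) = (379/1172.5)/(-9.48/25.96) ≈ -0.885.

-0.885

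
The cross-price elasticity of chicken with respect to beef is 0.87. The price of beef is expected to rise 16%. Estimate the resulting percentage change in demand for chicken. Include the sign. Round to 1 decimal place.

%ΔQ ≈ ε × %ΔP of beef = 0.87 × (16%) = 13.9%.
Demand for chicken rises by about 13.9%.

13.9%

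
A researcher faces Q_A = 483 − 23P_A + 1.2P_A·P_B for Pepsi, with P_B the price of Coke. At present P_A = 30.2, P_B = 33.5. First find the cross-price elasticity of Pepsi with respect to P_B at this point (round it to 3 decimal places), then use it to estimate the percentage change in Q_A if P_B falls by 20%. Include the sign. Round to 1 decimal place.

At P_A = 30.2, P_B = 33.5: Q_A = 1002.44.
∂Q_A/∂P_B = 1.2P_A = 36.2400.
ε = (∂Q_A/∂P_B)(P_B/Q_A) = 36.2400 × 33.5/1002.44 ≈ 1.211.
%ΔQ_A ≈ ε × %ΔP_B = 1.211 × (-20%) = -24.2%.

-24.2%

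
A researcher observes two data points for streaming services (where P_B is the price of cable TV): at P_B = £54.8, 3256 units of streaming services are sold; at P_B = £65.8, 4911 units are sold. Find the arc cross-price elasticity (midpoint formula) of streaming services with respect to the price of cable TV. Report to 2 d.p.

2.22

ΔQ_A = 4911 − 3256 = 1655; ΔP_B = 65.8 − 54.8 = 11.
Midpoints: Q̄_A = 4083.5, P̄_B = 60.30.
ε = (ΔQ_A/Q̄_A)/(ΔP_B/P̄_B) = (1655/4083.5)/(11/60.30) ≈ 2.22.
ε > 0: streaming services and cable TV are substitutes.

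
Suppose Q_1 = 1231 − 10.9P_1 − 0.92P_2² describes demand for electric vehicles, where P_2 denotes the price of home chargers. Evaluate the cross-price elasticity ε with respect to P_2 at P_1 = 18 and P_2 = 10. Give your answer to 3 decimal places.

At P_1 = 18 and P_2 = 10: Q_1 = 942.8.
∂Q_1/∂P_2 = -1.84P_2 = -1.84(10) = -18.4000.
ε = (∂Q_1/∂P_2)(P_2/Q_1) = -18.4000 × (10/942.8) ≈ -0.195.
ε < 0: complements.

-0.195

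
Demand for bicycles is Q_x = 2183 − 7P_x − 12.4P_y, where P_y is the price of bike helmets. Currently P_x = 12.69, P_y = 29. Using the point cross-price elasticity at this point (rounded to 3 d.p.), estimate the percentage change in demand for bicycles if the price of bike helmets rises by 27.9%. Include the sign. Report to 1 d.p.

-5.8%

At P_x = 12.69, P_y = 29: Q_x = 1734.57.
∂Q_x/∂P_y = -12.4.
ε = (∂Q_x/∂P_y)(P_y/Q_x) = -12.4000 × 29/1734.57 ≈ -0.207.
%ΔQ_x ≈ ε × %ΔP_y = -0.207 × (27.9%) = -5.8%.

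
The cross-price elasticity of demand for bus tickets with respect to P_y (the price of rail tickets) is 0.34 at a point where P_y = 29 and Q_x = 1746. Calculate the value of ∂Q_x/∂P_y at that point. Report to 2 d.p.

20.47

ε = (∂Q_x/∂P_y)·(P_y/Q_x) ⇒ ∂Q_x/∂P_y = ε·Q_x/P_y = 0.34 × 1746/29 ≈ 20.47.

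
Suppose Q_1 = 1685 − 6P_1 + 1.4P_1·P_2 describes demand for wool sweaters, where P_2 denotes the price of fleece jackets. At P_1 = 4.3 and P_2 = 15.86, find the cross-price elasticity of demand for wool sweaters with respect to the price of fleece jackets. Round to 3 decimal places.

0.054

At P_1 = 4.3 and P_2 = 15.86: Q_1 = 1754.677.
∂Q_1/∂P_2 = 1.4P_1 = 1.4(4.3) = 6.0200.
ε = (∂Q_1/∂P_2)(P_2/Q_1) = 6.0200 × (15.86/1754.677) ≈ 0.054.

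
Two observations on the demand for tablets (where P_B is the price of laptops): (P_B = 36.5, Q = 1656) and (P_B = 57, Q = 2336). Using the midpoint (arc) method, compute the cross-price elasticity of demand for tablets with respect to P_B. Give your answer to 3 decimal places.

0.777

ΔQ_A = 2336 − 1656 = 680; ΔP_B = 57 − 36.5 = 20.5.
Midpoints: Q̄_A = 1996.0, P̄_B = 46.75.
ε = (ΔQ_A/Q̄_A)/(ΔP_B/P̄_B) = (680/1996.0)/(20.5/46.75) ≈ 0.777.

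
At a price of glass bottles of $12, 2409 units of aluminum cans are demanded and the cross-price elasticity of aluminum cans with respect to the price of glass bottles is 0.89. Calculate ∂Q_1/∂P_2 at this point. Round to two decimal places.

ε = (∂Q_1/∂P_2)·(P_2/Q_1) ⇒ ∂Q_1/∂P_2 = ε·Q_1/P_2 = 0.89 × 2409/12 ≈ 178.67.

178.67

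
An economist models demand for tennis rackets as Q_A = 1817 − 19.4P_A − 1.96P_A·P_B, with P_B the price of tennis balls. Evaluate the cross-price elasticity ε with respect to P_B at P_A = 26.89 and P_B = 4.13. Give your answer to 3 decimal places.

At P_A = 26.89 and P_B = 4.13: Q_A = 1077.665.
∂Q_A/∂P_B = -1.96P_A = -1.96(26.89) = -52.7044.
ε = (∂Q_A/∂P_B)(P_B/Q_A) = -52.7044 × (4.13/1077.665) ≈ -0.202.

-0.202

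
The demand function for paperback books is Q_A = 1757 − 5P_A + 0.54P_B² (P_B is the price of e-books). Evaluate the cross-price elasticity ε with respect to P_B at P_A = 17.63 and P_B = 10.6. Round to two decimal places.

At P_A = 17.63 and P_B = 10.6: Q_A = 1729.524.
∂Q_A/∂P_B = 1.08P_B = 1.08(10.6) = 11.4480.
ε = (∂Q_A/∂P_B)(P_B/Q_A) = 11.4480 × (10.6/1729.524) ≈ 0.07.
ε > 0: substitutes.

0.07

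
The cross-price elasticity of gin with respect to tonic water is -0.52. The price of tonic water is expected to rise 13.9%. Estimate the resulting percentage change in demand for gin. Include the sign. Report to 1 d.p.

-7.2%

%ΔQ ≈ ε × %ΔP of tonic water = -0.52 × (13.9%) = -7.2%.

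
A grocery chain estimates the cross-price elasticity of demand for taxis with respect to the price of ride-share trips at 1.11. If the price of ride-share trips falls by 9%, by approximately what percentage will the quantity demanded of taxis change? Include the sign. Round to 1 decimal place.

%ΔQ ≈ ε × %ΔP of ride-share trips = 1.11 × (-9%) = -10.0%.
Demand for taxis falls by about 10.0%.

-10.0%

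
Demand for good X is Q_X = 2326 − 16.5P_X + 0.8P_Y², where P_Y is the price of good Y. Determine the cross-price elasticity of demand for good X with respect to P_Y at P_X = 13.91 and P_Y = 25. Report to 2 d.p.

0.39

At P_X = 13.91 and P_Y = 25: Q_X = 2596.485.
∂Q_X/∂P_Y = 1.6P_Y = 1.6(25) = 40.0000.
ε = (∂Q_X/∂P_Y)(P_Y/Q_X) = 40.0000 × (25/2596.485) ≈ 0.39.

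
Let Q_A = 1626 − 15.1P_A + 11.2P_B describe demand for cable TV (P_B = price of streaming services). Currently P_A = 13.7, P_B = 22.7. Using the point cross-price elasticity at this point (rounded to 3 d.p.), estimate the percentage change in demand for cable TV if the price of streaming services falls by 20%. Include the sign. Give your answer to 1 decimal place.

-3.0%

At P_A = 13.7, P_B = 22.7: Q_A = 1673.37.
∂Q_A/∂P_B = 11.2.
ε = (∂Q_A/∂P_B)(P_B/Q_A) = 11.2000 × 22.7/1673.37 ≈ 0.152.
%ΔQ_A ≈ ε × %ΔP_B = 0.152 × (-20%) = -3.0%.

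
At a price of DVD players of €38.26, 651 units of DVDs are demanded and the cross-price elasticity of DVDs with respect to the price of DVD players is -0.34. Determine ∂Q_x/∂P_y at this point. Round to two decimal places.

ε = (∂Q_x/∂P_y)·(P_y/Q_x) ⇒ ∂Q_x/∂P_y = ε·Q_x/P_y = -0.34 × 651/38.26 ≈ -5.79.

-5.79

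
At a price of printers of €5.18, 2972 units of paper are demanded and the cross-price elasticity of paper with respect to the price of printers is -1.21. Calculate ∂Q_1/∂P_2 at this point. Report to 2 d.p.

-694.23

ε = (∂Q_1/∂P_2)·(P_2/Q_1) ⇒ ∂Q_1/∂P_2 = ε·Q_1/P_2 = -1.21 × 2972/5.18 ≈ -694.23.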